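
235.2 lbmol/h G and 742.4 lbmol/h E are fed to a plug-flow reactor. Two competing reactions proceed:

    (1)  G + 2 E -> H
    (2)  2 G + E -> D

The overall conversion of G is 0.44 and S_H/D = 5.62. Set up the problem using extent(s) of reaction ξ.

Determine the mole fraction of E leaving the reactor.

0.722

Conversion of G: G consumed = 0.44 × 235.2 = 103.5 lbmol/h = 1ξ₁ + 2ξ₂.
Selectivity: 1ξ₁ / (1ξ₂) = 5.62 → ξ₁ = 5.62 ξ₂.
Substitute: (1·5.62 + 2) ξ₂ = 103.5 → ξ₂ = 13.58 lbmol/h, ξ₁ = 76.33 lbmol/h.
Outlet amounts (n = n₀ + Σ ν·ξ):
  G: 235.2 − 1(76.33) − 2(13.58) = 131.7
  E: 742.4 − 2(76.33) − 1(13.58) = 576.2
  H: 0 + 1(76.33) = 76.33
  D: 0 + 1(13.58) = 13.58
Total out = 797.8 lbmol/h; y_E = 576.2 / 797.8 = 0.7222.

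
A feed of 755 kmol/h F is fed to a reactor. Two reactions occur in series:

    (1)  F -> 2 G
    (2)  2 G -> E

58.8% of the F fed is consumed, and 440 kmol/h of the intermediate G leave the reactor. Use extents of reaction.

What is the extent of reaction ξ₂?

ξ₂ = 224 kmol/h

Conversion of F: F consumed = 1ξ₁ = 0.588 × 755 → ξ₁ = 443.9 kmol/h.
G balance: n_G = 0 + 2ξ₁ − 2ξ₂ = 440 → ξ₂ = (2·443.9 − 440)/2 = 223.9 kmol/h.
Outlet amounts (n = n₀ + Σ ν·ξ):
  F: 755 − 1(443.9) = 311.1
  G: 0 + 2(443.9) − 2(223.9) = 440
  E: 0 + 1(223.9) = 223.9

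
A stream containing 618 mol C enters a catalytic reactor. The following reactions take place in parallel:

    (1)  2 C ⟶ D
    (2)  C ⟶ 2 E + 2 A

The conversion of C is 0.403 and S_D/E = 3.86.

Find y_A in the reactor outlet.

Conversion of C: C consumed = 0.403 × 618 = 249.1 mol = 2ξ₁ + 1ξ₂.
Selectivity: 1ξ₁ / (2ξ₂) = 3.86 → ξ₁ = 7.72 ξ₂.
Substitute: (2·7.72 + 1) ξ₂ = 249.1 → ξ₂ = 15.15 mol, ξ₁ = 117 mol.
Outlet amounts (n = n₀ + Σ ν·ξ):
  C: 618 − 2(117) − 1(15.15) = 368.9
  D: 0 + 1(117) = 117
  E: 0 + 2(15.15) = 30.3
  A: 0 + 2(15.15) = 30.3
Total out = 546.5 mol; y_A = 30.3 / 546.5 = 0.05544.

0.0554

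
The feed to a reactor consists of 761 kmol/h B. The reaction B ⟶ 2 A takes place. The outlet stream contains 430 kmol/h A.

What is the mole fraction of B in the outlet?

0.559

For A: n = n₀ + 2ξ → 430 = 0 + 2ξ, giving ξ = 215 kmol/h.
Outlet amounts (n = n₀ + ν ξ):
  B: 761 − 1(215) = 546
  A: 0 + 2(215) = 430
Total out = 976 kmol/h; y_B = 546 / 976 = 0.5594.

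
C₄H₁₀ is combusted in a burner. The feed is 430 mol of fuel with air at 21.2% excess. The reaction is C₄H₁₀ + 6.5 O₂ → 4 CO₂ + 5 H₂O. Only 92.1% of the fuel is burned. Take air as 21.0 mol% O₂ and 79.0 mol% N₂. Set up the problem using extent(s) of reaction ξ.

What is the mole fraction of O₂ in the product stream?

Stoichiometric O₂ = 6.5 × 430 = 2795 mol; O₂ fed = 2795 × 1.212 = 3388 mol.
N₂ fed = 3388 × 79/21 = 12740 mol.
Fuel reacted = 0.921 × 430 → ξ = 396 mol.
Outlet (n = n₀ + ν ξ):
  C₄H₁₀: 430 − 1(396) = 33.97
  O₂: 3388 − 6.5(396) = 813.3
  N₂: 12740 (inert)
  CO₂: 0 + 4(396) = 1584
  H₂O: 0 + 5(396) = 1980
Total out = 17160 mol; y_O₂ = 813.3 / 17160 = 0.04741.

0.0474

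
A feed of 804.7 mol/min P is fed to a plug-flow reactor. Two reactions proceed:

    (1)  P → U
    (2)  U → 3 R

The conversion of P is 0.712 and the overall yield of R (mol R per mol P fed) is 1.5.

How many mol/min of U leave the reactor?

Conversion of P: P consumed = 1ξ₁ = 0.712 × 804.7 → ξ₁ = 572.9 mol/min.
Yield of R: 3ξ₂ / 804.7 = 1.5 → ξ₂ = 402.4 mol/min.
Outlet amounts (n = n₀ + Σ ν·ξ):
  P: 804.7 − 1(572.9) = 231.8
  U: 0 + 1(572.9) − 1(402.4) = 170.6
  R: 0 + 3(402.4) = 1207

171 mol/min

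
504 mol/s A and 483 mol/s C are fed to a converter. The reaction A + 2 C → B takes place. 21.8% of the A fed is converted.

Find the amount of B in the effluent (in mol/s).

110 mol/s

A reacted = 0.218 × 504 = 109.9 mol/s; ν_A = −1, so ξ = 109.9/1 = 109.9 mol/s.
Outlet amounts (n = n₀ + ν ξ):
  A: 504 − 1(109.9) = 394.1
  C: 483 − 2(109.9) = 263.3
  B: 0 + 1(109.9) = 109.9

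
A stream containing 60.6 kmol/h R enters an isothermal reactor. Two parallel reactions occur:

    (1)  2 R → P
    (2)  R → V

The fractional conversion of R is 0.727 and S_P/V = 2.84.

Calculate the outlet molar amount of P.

18.7 kmol/h

Conversion of R: R consumed = 0.727 × 60.6 = 44.06 kmol/h = 2ξ₁ + 1ξ₂.
Selectivity: 1ξ₁ / (1ξ₂) = 2.84 → ξ₁ = 2.84 ξ₂.
Substitute: (2·2.84 + 1) ξ₂ = 44.06 → ξ₂ = 6.595 kmol/h, ξ₁ = 18.73 kmol/h.
Outlet amounts (n = n₀ + Σ ν·ξ):
  R: 60.6 − 2(18.73) − 1(6.595) = 16.54
  P: 0 + 1(18.73) = 18.73
  V: 0 + 1(6.595) = 6.595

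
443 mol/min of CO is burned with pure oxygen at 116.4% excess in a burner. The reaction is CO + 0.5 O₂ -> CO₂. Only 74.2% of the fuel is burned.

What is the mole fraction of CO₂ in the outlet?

0.434

Stoichiometric O₂ = 0.5 × 443 = 221.5 mol/min; O₂ fed = 221.5 × 2.164 = 479.3 mol/min.
Fuel reacted = 0.742 × 443 → ξ = 328.7 mol/min.
Outlet (n = n₀ + ν ξ):
  CO: 443 − 1(328.7) = 114.3
  O₂: 479.3 − 0.5(328.7) = 315
  CO₂: 0 + 1(328.7) = 328.7
Total out = 758 mol/min; y_CO₂ = 328.7 / 758 = 0.4337.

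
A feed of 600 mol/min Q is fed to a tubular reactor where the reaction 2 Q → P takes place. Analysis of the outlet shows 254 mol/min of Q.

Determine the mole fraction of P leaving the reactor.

0.405

For Q: n = n₀ − 2ξ → 254 = 600 − 2ξ, giving ξ = 173 mol/min.
Outlet amounts (n = n₀ + ν ξ):
  Q: 600 − 2(173) = 254
  P: 0 + 1(173) = 173
Total out = 427 mol/min; y_P = 173 / 427 = 0.4052.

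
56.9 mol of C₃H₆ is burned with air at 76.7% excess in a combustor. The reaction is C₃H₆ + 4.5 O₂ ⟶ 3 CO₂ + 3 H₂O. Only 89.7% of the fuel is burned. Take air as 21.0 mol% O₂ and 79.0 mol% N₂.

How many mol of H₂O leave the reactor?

153 mol

Stoichiometric O₂ = 4.5 × 56.9 = 256.1 mol; O₂ fed = 256.1 × 1.767 = 452.4 mol.
N₂ fed = 452.4 × 79/21 = 1702 mol.
Fuel reacted = 0.897 × 56.9 → ξ = 51.04 mol.
Outlet (n = n₀ + ν ξ):
  C₃H₆: 56.9 − 1(51.04) = 5.861
  O₂: 452.4 − 4.5(51.04) = 222.8
  N₂: 1702 (inert)
  CO₂: 0 + 3(51.04) = 153.1
  H₂O: 0 + 3(51.04) = 153.1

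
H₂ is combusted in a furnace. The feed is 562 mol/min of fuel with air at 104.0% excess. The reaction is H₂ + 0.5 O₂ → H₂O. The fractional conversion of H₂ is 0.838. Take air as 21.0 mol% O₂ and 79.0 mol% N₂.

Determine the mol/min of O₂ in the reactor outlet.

Stoichiometric O₂ = 0.5 × 562 = 281 mol/min; O₂ fed = 281 × 2.040 = 573.2 mol/min.
N₂ fed = 573.2 × 79/21 = 2156 mol/min.
Fuel reacted = 0.838 × 562 → ξ = 471 mol/min.
Outlet (n = n₀ + ν ξ):
  H₂: 562 − 1(471) = 91.04
  O₂: 573.2 − 0.5(471) = 337.8
  N₂: 2156 (inert)
  H₂O: 0 + 1(471) = 471

338 mol/min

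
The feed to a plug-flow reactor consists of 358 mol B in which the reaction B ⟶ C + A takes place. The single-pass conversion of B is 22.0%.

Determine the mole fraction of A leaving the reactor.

B reacted = 0.22 × 358 = 78.76 mol; ν_B = −1, so ξ = 78.76/1 = 78.76 mol.
Outlet amounts (n = n₀ + ν ξ):
  B: 358 − 1(78.76) = 279.2
  C: 0 + 1(78.76) = 78.76
  A: 0 + 1(78.76) = 78.76
Total out = 436.8 mol; y_A = 78.76 / 436.8 = 0.1803.

0.18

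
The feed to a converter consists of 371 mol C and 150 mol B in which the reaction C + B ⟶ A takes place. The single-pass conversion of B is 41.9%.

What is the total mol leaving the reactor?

458 mol

B reacted = 0.419 × 150 = 62.85 mol; ν_B = −1, so ξ = 62.85/1 = 62.85 mol.
Outlet amounts (n = n₀ + ν ξ):
  C: 371 − 1(62.85) = 308.1
  B: 150 − 1(62.85) = 87.15
  A: 0 + 1(62.85) = 62.85
Total out = 308.1 + 87.15 + 62.85 = 458.1 mol.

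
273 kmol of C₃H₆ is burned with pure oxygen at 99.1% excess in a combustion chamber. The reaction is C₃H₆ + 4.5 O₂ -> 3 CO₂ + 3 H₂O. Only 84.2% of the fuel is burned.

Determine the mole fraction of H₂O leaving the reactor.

Stoichiometric O₂ = 4.5 × 273 = 1228 kmol; O₂ fed = 1228 × 1.991 = 2446 kmol.
Fuel reacted = 0.842 × 273 → ξ = 229.9 kmol.
Outlet (n = n₀ + ν ξ):
  C₃H₆: 273 − 1(229.9) = 43.13
  O₂: 2446 − 4.5(229.9) = 1412
  CO₂: 0 + 3(229.9) = 689.6
  H₂O: 0 + 3(229.9) = 689.6
Total out = 2834 kmol; y_H₂O = 689.6 / 2834 = 0.2433.

0.243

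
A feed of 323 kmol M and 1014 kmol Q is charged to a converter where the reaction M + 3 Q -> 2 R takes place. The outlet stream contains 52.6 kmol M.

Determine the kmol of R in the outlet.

For M: n = n₀ − 1ξ → 52.6 = 323 − 1ξ, giving ξ = 270.4 kmol.
Outlet amounts (n = n₀ + ν ξ):
  M: 323 − 1(270.4) = 52.6
  Q: 1014 − 3(270.4) = 202.8
  R: 0 + 2(270.4) = 540.8

541 kmol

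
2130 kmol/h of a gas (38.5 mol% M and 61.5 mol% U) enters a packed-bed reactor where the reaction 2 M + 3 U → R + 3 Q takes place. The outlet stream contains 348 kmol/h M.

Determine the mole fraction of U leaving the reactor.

For M: n = n₀ − 2ξ → 348 = 820 − 2ξ, giving ξ = 236 kmol/h.
Outlet amounts (n = n₀ + ν ξ):
  M: 820 − 2(236) = 348
  U: 1310 − 3(236) = 601.9
  R: 0 + 1(236) = 236
  Q: 0 + 3(236) = 708.1
Total out = 1894 kmol/h; y_U = 601.9 / 1894 = 0.3178.

0.318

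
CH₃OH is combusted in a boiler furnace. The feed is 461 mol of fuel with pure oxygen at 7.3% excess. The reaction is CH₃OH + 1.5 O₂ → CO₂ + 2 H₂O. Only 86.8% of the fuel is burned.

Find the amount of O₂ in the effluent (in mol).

Stoichiometric O₂ = 1.5 × 461 = 691.5 mol; O₂ fed = 691.5 × 1.073 = 742 mol.
Fuel reacted = 0.868 × 461 → ξ = 400.1 mol.
Outlet (n = n₀ + ν ξ):
  CH₃OH: 461 − 1(400.1) = 60.85
  O₂: 742 − 1.5(400.1) = 141.8
  CO₂: 0 + 1(400.1) = 400.1
  H₂O: 0 + 2(400.1) = 800.3

142 mol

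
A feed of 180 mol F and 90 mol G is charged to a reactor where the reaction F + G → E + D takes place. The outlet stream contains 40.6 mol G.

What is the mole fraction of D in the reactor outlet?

0.183

For G: n = n₀ − 1ξ → 40.6 = 90 − 1ξ, giving ξ = 49.4 mol.
Outlet amounts (n = n₀ + ν ξ):
  F: 180 − 1(49.4) = 130.6
  G: 90 − 1(49.4) = 40.6
  E: 0 + 1(49.4) = 49.4
  D: 0 + 1(49.4) = 49.4
Total out = 270 mol; y_D = 49.4 / 270 = 0.183.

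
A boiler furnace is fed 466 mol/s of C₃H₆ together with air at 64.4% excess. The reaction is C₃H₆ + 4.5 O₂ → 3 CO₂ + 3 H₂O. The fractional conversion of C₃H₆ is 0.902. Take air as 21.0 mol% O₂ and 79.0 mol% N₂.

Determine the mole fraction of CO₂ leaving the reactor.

Stoichiometric O₂ = 4.5 × 466 = 2097 mol/s; O₂ fed = 2097 × 1.644 = 3447 mol/s.
N₂ fed = 3447 × 79/21 = 12970 mol/s.
Fuel reacted = 0.902 × 466 → ξ = 420.3 mol/s.
Outlet (n = n₀ + ν ξ):
  C₃H₆: 466 − 1(420.3) = 45.67
  O₂: 3447 − 4.5(420.3) = 1556
  N₂: 12970 (inert)
  CO₂: 0 + 3(420.3) = 1261
  H₂O: 0 + 3(420.3) = 1261
Total out = 17090 mol/s; y_CO₂ = 1261 / 17090 = 0.07377.

0.0738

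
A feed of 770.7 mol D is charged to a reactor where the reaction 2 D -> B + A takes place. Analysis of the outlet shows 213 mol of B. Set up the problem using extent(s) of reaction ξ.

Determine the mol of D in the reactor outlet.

For B: n = n₀ + 1ξ → 213 = 0 + 1ξ, giving ξ = 213 mol.
Outlet amounts (n = n₀ + ν ξ):
  D: 770.7 − 2(213) = 344.7
  B: 0 + 1(213) = 213
  A: 0 + 1(213) = 213

345 mol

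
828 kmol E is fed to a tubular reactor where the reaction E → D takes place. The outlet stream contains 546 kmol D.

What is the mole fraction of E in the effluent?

For D: n = n₀ + 1ξ → 546 = 0 + 1ξ, giving ξ = 546 kmol.
Outlet amounts (n = n₀ + ν ξ):
  E: 828 − 1(546) = 282
  D: 0 + 1(546) = 546
Total out = 828 kmol; y_E = 282 / 828 = 0.3406.

0.341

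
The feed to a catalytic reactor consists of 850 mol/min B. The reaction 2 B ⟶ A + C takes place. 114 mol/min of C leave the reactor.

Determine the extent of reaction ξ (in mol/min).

ξ = 114 mol/min

For C: n = n₀ + 1ξ → 114 = 0 + 1ξ, giving ξ = 114 mol/min.
Outlet amounts (n = n₀ + ν ξ):
  B: 850 − 2(114) = 622
  A: 0 + 1(114) = 114
  C: 0 + 1(114) = 114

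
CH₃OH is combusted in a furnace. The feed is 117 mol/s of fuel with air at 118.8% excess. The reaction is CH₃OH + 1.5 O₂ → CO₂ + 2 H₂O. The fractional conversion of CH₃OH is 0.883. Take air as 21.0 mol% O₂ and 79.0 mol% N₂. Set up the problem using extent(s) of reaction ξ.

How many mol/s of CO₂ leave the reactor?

Stoichiometric O₂ = 1.5 × 117 = 175.5 mol/s; O₂ fed = 175.5 × 2.188 = 384 mol/s.
N₂ fed = 384 × 79/21 = 1445 mol/s.
Fuel reacted = 0.883 × 117 → ξ = 103.3 mol/s.
Outlet (n = n₀ + ν ξ):
  CH₃OH: 117 − 1(103.3) = 13.69
  O₂: 384 − 1.5(103.3) = 229
  N₂: 1445 (inert)
  CO₂: 0 + 1(103.3) = 103.3
  H₂O: 0 + 2(103.3) = 206.6

103 mol/s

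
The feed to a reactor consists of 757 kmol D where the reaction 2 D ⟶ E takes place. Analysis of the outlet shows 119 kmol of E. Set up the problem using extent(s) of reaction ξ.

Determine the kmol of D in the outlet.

519 kmol

For E: n = n₀ + 1ξ → 119 = 0 + 1ξ, giving ξ = 119 kmol.
Outlet amounts (n = n₀ + ν ξ):
  D: 757 − 2(119) = 519
  E: 0 + 1(119) = 119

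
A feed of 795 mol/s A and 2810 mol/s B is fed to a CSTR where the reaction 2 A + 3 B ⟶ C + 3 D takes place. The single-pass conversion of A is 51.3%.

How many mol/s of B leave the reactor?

2200 mol/s

A reacted = 0.513 × 795 = 407.8 mol/s; ν_A = −2, so ξ = 407.8/2 = 203.9 mol/s.
Outlet amounts (n = n₀ + ν ξ):
  A: 795 − 2(203.9) = 387.2
  B: 2810 − 3(203.9) = 2198
  C: 0 + 1(203.9) = 203.9
  D: 0 + 3(203.9) = 611.8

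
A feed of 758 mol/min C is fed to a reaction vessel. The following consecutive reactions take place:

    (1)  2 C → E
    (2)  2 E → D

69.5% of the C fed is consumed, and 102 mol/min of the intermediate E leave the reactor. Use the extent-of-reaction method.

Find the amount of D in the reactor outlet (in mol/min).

80.7 mol/min

Conversion of C: C consumed = 2ξ₁ = 0.695 × 758 → ξ₁ = 263.4 mol/min.
E balance: n_E = 0 + 1ξ₁ − 2ξ₂ = 102 → ξ₂ = (1·263.4 − 102)/2 = 80.7 mol/min.
Outlet amounts (n = n₀ + Σ ν·ξ):
  C: 758 − 2(263.4) = 231.2
  E: 0 + 1(263.4) − 2(80.7) = 102
  D: 0 + 1(80.7) = 80.7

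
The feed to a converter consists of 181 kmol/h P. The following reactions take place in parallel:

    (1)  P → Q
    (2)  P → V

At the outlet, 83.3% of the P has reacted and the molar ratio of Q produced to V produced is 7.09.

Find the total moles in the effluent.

Conversion of P: P consumed = 0.833 × 181 = 150.8 kmol/h = 1ξ₁ + 1ξ₂.
Selectivity: 1ξ₁ / (1ξ₂) = 7.09 → ξ₁ = 7.09 ξ₂.
Substitute: (1·7.09 + 1) ξ₂ = 150.8 → ξ₂ = 18.64 kmol/h, ξ₁ = 132.1 kmol/h.
Outlet amounts (n = n₀ + Σ ν·ξ):
  P: 181 − 1(132.1) − 1(18.64) = 30.23
  Q: 0 + 1(132.1) = 132.1
  V: 0 + 1(18.64) = 18.64
Total out = 30.23 + 132.1 + 18.64 = 181 kmol/h.

181 kmol/h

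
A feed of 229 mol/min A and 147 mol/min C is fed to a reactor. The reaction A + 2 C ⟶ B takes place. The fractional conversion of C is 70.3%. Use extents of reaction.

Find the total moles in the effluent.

273 mol/min

C reacted = 0.703 × 147 = 103.3 mol/min; ν_C = −2, so ξ = 103.3/2 = 51.67 mol/min.
Outlet amounts (n = n₀ + ν ξ):
  A: 229 − 1(51.67) = 177.3
  C: 147 − 2(51.67) = 43.66
  B: 0 + 1(51.67) = 51.67
Total out = 177.3 + 43.66 + 51.67 = 272.7 mol/min.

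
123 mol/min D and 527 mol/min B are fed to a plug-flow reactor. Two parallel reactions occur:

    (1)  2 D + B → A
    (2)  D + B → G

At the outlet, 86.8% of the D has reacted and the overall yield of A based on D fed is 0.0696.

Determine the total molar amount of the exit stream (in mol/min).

Yield of A: 1ξ₁ / 123 = 0.0696 → ξ₁ = 8.561 mol/min.
Conversion of D: 2ξ₁ + 1ξ₂ = 0.868 × 123 = 106.8 → ξ₂ = 89.64 mol/min.
Outlet amounts (n = n₀ + Σ ν·ξ):
  D: 123 − 2(8.561) − 1(89.64) = 16.24
  B: 527 − 1(8.561) − 1(89.64) = 428.8
  A: 0 + 1(8.561) = 8.561
  G: 0 + 1(89.64) = 89.64
Total out = 16.24 + 428.8 + 8.561 + 89.64 = 543.2 mol/min.

543 mol/min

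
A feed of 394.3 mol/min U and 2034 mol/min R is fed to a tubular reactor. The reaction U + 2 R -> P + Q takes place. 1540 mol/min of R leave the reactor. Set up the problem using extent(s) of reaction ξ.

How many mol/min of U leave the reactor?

147 mol/min

For R: n = n₀ − 2ξ → 1540 = 2034 − 2ξ, giving ξ = 247 mol/min.
Outlet amounts (n = n₀ + ν ξ):
  U: 394.3 − 1(247) = 147.3
  R: 2034 − 2(247) = 1540
  P: 0 + 1(247) = 247
  Q: 0 + 1(247) = 247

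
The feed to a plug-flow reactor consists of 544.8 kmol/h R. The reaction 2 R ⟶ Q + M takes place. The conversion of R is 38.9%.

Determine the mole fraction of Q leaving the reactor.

0.195

R reacted = 0.389 × 544.8 = 211.9 kmol/h; ν_R = −2, so ξ = 211.9/2 = 106 kmol/h.
Outlet amounts (n = n₀ + ν ξ):
  R: 544.8 − 2(106) = 332.9
  Q: 0 + 1(106) = 106
  M: 0 + 1(106) = 106
Total out = 544.8 kmol/h; y_Q = 106 / 544.8 = 0.1945.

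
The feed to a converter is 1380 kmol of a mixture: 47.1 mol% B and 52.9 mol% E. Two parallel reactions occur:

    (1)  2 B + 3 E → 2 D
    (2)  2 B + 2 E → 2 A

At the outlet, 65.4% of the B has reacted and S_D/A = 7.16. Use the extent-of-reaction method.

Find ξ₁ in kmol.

ξ₁ = 186 kmol

Conversion of B: B consumed = 0.654 × 650 = 425.1 kmol = 2ξ₁ + 2ξ₂.
Selectivity: 2ξ₁ / (2ξ₂) = 7.16 → ξ₁ = 7.16 ξ₂.
Substitute: (2·7.16 + 2) ξ₂ = 425.1 → ξ₂ = 26.05 kmol, ξ₁ = 186.5 kmol.
Outlet amounts (n = n₀ + Σ ν·ξ):
  B: 650 − 2(186.5) − 2(26.05) = 224.9
  E: 730 − 3(186.5) − 2(26.05) = 118.4
  D: 0 + 2(186.5) = 373
  A: 0 + 2(26.05) = 52.09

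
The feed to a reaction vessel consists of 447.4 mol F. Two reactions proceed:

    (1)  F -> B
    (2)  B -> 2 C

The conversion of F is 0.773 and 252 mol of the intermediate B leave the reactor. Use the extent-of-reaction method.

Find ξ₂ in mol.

Conversion of F: F consumed = 1ξ₁ = 0.773 × 447.4 → ξ₁ = 345.8 mol.
B balance: n_B = 0 + 1ξ₁ − 1ξ₂ = 252 → ξ₂ = (1·345.8 − 252)/1 = 93.84 mol.
Outlet amounts (n = n₀ + Σ ν·ξ):
  F: 447.4 − 1(345.8) = 101.6
  B: 0 + 1(345.8) − 1(93.84) = 252
  C: 0 + 2(93.84) = 187.7

ξ₂ = 93.8 mol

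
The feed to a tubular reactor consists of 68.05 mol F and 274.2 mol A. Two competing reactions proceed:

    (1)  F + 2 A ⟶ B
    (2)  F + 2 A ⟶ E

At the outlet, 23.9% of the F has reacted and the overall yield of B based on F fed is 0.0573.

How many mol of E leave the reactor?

12.4 mol

Yield of B: 1ξ₁ / 68.05 = 0.0573 → ξ₁ = 3.899 mol.
Conversion of F: 1ξ₁ + 1ξ₂ = 0.239 × 68.05 = 16.26 → ξ₂ = 12.36 mol.
Outlet amounts (n = n₀ + Σ ν·ξ):
  F: 68.05 − 1(3.899) − 1(12.36) = 51.79
  A: 274.2 − 2(3.899) − 2(12.36) = 241.7
  B: 0 + 1(3.899) = 3.899
  E: 0 + 1(12.36) = 12.36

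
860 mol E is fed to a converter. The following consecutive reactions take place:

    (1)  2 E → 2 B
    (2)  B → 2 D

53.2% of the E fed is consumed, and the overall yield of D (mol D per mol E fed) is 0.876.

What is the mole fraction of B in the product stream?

Conversion of E: E consumed = 2ξ₁ = 0.532 × 860 → ξ₁ = 228.8 mol.
Yield of D: 2ξ₂ / 860 = 0.876 → ξ₂ = 376.7 mol.
Outlet amounts (n = n₀ + Σ ν·ξ):
  E: 860 − 2(228.8) = 402.5
  B: 0 + 2(228.8) − 1(376.7) = 80.84
  D: 0 + 2(376.7) = 753.4
Total out = 1237 mol; y_B = 80.84 / 1237 = 0.06537.

0.0654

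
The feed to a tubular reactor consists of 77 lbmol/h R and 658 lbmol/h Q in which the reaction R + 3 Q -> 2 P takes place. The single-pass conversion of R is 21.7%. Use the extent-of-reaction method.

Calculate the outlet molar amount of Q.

608 lbmol/h

R reacted = 0.217 × 77 = 16.71 lbmol/h; ν_R = −1, so ξ = 16.71/1 = 16.71 lbmol/h.
Outlet amounts (n = n₀ + ν ξ):
  R: 77 − 1(16.71) = 60.29
  Q: 658 − 3(16.71) = 607.9
  P: 0 + 2(16.71) = 33.42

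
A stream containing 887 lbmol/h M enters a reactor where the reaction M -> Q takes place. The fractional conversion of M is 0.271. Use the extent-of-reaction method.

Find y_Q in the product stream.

M reacted = 0.271 × 887 = 240.4 lbmol/h; ν_M = −1, so ξ = 240.4/1 = 240.4 lbmol/h.
Outlet amounts (n = n₀ + ν ξ):
  M: 887 − 1(240.4) = 646.6
  Q: 0 + 1(240.4) = 240.4
Total out = 887 lbmol/h; y_Q = 240.4 / 887 = 0.271.

0.271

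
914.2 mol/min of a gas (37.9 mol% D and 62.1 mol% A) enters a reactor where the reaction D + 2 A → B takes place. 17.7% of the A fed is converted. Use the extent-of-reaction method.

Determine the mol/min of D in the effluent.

296 mol/min

A reacted = 0.177 × 567.7 = 100.5 mol/min; ν_A = −2, so ξ = 100.5/2 = 50.24 mol/min.
Outlet amounts (n = n₀ + ν ξ):
  D: 346.5 − 1(50.24) = 296.2
  A: 567.7 − 2(50.24) = 467.2
  B: 0 + 1(50.24) = 50.24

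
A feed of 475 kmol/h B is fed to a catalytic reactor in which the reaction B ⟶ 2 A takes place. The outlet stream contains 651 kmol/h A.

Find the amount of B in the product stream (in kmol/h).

For A: n = n₀ + 2ξ → 651 = 0 + 2ξ, giving ξ = 325.5 kmol/h.
Outlet amounts (n = n₀ + ν ξ):
  B: 475 − 1(325.5) = 149.5
  A: 0 + 2(325.5) = 651

150 kmol/h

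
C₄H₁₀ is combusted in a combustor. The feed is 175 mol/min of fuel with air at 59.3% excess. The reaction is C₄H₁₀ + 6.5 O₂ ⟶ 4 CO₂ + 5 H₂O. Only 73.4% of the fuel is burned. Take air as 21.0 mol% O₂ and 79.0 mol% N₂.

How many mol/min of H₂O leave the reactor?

642 mol/min

Stoichiometric O₂ = 6.5 × 175 = 1138 mol/min; O₂ fed = 1138 × 1.593 = 1812 mol/min.
N₂ fed = 1812 × 79/21 = 6817 mol/min.
Fuel reacted = 0.734 × 175 → ξ = 128.4 mol/min.
Outlet (n = n₀ + ν ξ):
  C₄H₁₀: 175 − 1(128.4) = 46.55
  O₂: 1812 − 6.5(128.4) = 977.1
  N₂: 6817 (inert)
  CO₂: 0 + 4(128.4) = 513.8
  H₂O: 0 + 5(128.4) = 642.2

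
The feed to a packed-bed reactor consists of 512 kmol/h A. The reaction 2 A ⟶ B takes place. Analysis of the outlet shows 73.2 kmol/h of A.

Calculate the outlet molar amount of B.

219 kmol/h

For A: n = n₀ − 2ξ → 73.2 = 512 − 2ξ, giving ξ = 219.4 kmol/h.
Outlet amounts (n = n₀ + ν ξ):
  A: 512 − 2(219.4) = 73.2
  B: 0 + 1(219.4) = 219.4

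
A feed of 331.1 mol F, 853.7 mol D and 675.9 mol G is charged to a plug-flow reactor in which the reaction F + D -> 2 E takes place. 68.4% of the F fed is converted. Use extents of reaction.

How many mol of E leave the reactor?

F reacted = 0.684 × 331.1 = 226.5 mol; ν_F = −1, so ξ = 226.5/1 = 226.5 mol.
Outlet amounts (n = n₀ + ν ξ):
  F: 331.1 − 1(226.5) = 104.6
  D: 853.7 − 1(226.5) = 627.2
  E: 0 + 2(226.5) = 452.9
  G: 675.9 (inert)

453 mol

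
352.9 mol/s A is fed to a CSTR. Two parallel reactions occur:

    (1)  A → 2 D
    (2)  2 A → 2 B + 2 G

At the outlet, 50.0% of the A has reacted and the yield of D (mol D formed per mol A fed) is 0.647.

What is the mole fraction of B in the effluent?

0.118

Yield of D: 2ξ₁ / 352.9 = 0.647 → ξ₁ = 114.2 mol/s.
Conversion of A: 1ξ₁ + 2ξ₂ = 0.5 × 352.9 = 176.4 → ξ₂ = 31.14 mol/s.
Outlet amounts (n = n₀ + Σ ν·ξ):
  A: 352.9 − 1(114.2) − 2(31.14) = 176.4
  D: 0 + 2(114.2) = 228.3
  B: 0 + 2(31.14) = 62.29
  G: 0 + 2(31.14) = 62.29
Total out = 529.3 mol/s; y_B = 62.29 / 529.3 = 0.1177.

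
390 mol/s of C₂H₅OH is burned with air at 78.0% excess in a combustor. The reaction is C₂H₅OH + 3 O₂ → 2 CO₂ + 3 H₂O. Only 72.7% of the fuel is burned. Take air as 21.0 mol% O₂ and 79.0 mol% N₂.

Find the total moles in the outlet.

10600 mol/s

Stoichiometric O₂ = 3 × 390 = 1170 mol/s; O₂ fed = 1170 × 1.780 = 2083 mol/s.
N₂ fed = 2083 × 79/21 = 7835 mol/s.
Fuel reacted = 0.727 × 390 → ξ = 283.5 mol/s.
Outlet (n = n₀ + ν ξ):
  C₂H₅OH: 390 − 1(283.5) = 106.5
  O₂: 2083 − 3(283.5) = 1232
  N₂: 7835 (inert)
  CO₂: 0 + 2(283.5) = 567.1
  H₂O: 0 + 3(283.5) = 850.6
Total out = 106.5 + 1232 + 7835 + 567.1 + 850.6 = 10590 mol/s.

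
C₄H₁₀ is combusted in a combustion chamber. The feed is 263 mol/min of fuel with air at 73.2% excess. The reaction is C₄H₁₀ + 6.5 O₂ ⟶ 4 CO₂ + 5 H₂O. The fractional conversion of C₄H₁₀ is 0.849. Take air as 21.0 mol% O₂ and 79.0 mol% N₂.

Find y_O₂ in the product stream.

0.103

Stoichiometric O₂ = 6.5 × 263 = 1710 mol/min; O₂ fed = 1710 × 1.732 = 2961 mol/min.
N₂ fed = 2961 × 79/21 = 11140 mol/min.
Fuel reacted = 0.849 × 263 → ξ = 223.3 mol/min.
Outlet (n = n₀ + ν ξ):
  C₄H₁₀: 263 − 1(223.3) = 39.71
  O₂: 2961 − 6.5(223.3) = 1509
  N₂: 11140 (inert)
  CO₂: 0 + 4(223.3) = 893.1
  H₂O: 0 + 5(223.3) = 1116
Total out = 14700 mol/min; y_O₂ = 1509 / 14700 = 0.1027.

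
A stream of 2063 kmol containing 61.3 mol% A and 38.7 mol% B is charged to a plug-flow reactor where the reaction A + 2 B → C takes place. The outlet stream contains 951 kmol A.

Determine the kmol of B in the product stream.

For A: n = n₀ − 1ξ → 951 = 1265 − 1ξ, giving ξ = 313.6 kmol.
Outlet amounts (n = n₀ + ν ξ):
  A: 1265 − 1(313.6) = 951
  B: 798.4 − 2(313.6) = 171.1
  C: 0 + 1(313.6) = 313.6

171 kmol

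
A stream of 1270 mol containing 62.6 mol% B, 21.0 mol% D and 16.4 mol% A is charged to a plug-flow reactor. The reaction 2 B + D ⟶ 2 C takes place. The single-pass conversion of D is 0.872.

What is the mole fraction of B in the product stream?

D reacted = 0.872 × 266.7 = 232.6 mol; ν_D = −1, so ξ = 232.6/1 = 232.6 mol.
Outlet amounts (n = n₀ + ν ξ):
  B: 795 − 2(232.6) = 329.9
  D: 266.7 − 1(232.6) = 34.14
  C: 0 + 2(232.6) = 465.1
  A: 208.3 (inert)
Total out = 1037 mol; y_B = 329.9 / 1037 = 0.318.

0.318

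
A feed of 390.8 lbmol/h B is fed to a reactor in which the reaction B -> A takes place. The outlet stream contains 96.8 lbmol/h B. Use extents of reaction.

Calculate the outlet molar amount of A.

294 lbmol/h

For B: n = n₀ − 1ξ → 96.8 = 390.8 − 1ξ, giving ξ = 294 lbmol/h.
Outlet amounts (n = n₀ + ν ξ):
  B: 390.8 − 1(294) = 96.8
  A: 0 + 1(294) = 294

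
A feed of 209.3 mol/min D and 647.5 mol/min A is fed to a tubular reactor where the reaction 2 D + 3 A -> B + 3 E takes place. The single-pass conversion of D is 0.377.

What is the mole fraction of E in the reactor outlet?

D reacted = 0.377 × 209.3 = 78.91 mol/min; ν_D = −2, so ξ = 78.91/2 = 39.45 mol/min.
Outlet amounts (n = n₀ + ν ξ):
  D: 209.3 − 2(39.45) = 130.4
  A: 647.5 − 3(39.45) = 529.1
  B: 0 + 1(39.45) = 39.45
  E: 0 + 3(39.45) = 118.4
Total out = 817.3 mol/min; y_E = 118.4 / 817.3 = 0.1448.

0.145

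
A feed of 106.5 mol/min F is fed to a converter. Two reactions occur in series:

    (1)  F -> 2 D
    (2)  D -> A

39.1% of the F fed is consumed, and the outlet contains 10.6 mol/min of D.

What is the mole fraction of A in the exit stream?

Conversion of F: F consumed = 1ξ₁ = 0.391 × 106.5 → ξ₁ = 41.64 mol/min.
D balance: n_D = 0 + 2ξ₁ − 1ξ₂ = 10.6 → ξ₂ = (2·41.64 − 10.6)/1 = 72.68 mol/min.
Outlet amounts (n = n₀ + Σ ν·ξ):
  F: 106.5 − 1(41.64) = 64.86
  D: 0 + 2(41.64) − 1(72.68) = 10.6
  A: 0 + 1(72.68) = 72.68
Total out = 148.1 mol/min; y_A = 72.68 / 148.1 = 0.4906.

0.491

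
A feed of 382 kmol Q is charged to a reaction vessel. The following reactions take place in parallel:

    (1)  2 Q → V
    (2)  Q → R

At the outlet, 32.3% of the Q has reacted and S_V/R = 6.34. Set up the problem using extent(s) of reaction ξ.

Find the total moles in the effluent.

Conversion of Q: Q consumed = 0.323 × 382 = 123.4 kmol = 2ξ₁ + 1ξ₂.
Selectivity: 1ξ₁ / (1ξ₂) = 6.34 → ξ₁ = 6.34 ξ₂.
Substitute: (2·6.34 + 1) ξ₂ = 123.4 → ξ₂ = 9.019 kmol, ξ₁ = 57.18 kmol.
Outlet amounts (n = n₀ + Σ ν·ξ):
  Q: 382 − 2(57.18) − 1(9.019) = 258.6
  V: 0 + 1(57.18) = 57.18
  R: 0 + 1(9.019) = 9.019
Total out = 258.6 + 57.18 + 9.019 = 324.8 kmol.

325 kmol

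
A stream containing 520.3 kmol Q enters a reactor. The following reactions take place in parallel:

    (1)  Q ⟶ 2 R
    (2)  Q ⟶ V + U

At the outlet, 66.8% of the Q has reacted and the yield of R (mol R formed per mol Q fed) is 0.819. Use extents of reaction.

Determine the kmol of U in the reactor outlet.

134 kmol

Yield of R: 2ξ₁ / 520.3 = 0.819 → ξ₁ = 213.1 kmol.
Conversion of Q: 1ξ₁ + 1ξ₂ = 0.668 × 520.3 = 347.6 → ξ₂ = 134.5 kmol.
Outlet amounts (n = n₀ + Σ ν·ξ):
  Q: 520.3 − 1(213.1) − 1(134.5) = 172.7
  R: 0 + 2(213.1) = 426.1
  V: 0 + 1(134.5) = 134.5
  U: 0 + 1(134.5) = 134.5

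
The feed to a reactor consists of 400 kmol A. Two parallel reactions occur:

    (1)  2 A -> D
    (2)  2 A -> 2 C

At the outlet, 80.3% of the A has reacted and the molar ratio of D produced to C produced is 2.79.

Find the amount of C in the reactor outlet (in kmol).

Conversion of A: A consumed = 0.803 × 400 = 321.2 kmol = 2ξ₁ + 2ξ₂.
Selectivity: 1ξ₁ / (2ξ₂) = 2.79 → ξ₁ = 5.58 ξ₂.
Substitute: (2·5.58 + 2) ξ₂ = 321.2 → ξ₂ = 24.41 kmol, ξ₁ = 136.2 kmol.
Outlet amounts (n = n₀ + Σ ν·ξ):
  A: 400 − 2(136.2) − 2(24.41) = 78.8
  D: 0 + 1(136.2) = 136.2
  C: 0 + 2(24.41) = 48.81

48.8 kmol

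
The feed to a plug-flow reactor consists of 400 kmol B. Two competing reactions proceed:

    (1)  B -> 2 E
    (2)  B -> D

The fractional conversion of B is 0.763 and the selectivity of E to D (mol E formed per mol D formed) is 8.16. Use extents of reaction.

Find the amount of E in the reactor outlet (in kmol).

Conversion of B: B consumed = 0.763 × 400 = 305.2 kmol = 1ξ₁ + 1ξ₂.
Selectivity: 2ξ₁ / (1ξ₂) = 8.16 → ξ₁ = 4.08 ξ₂.
Substitute: (1·4.08 + 1) ξ₂ = 305.2 → ξ₂ = 60.08 kmol, ξ₁ = 245.1 kmol.
Outlet amounts (n = n₀ + Σ ν·ξ):
  B: 400 − 1(245.1) − 1(60.08) = 94.8
  E: 0 + 2(245.1) = 490.2
  D: 0 + 1(60.08) = 60.08

490 kmol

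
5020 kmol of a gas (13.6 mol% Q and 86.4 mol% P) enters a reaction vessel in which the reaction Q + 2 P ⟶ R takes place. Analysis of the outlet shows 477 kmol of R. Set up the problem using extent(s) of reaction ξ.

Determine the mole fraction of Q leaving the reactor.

For R: n = n₀ + 1ξ → 477 = 0 + 1ξ, giving ξ = 477 kmol.
Outlet amounts (n = n₀ + ν ξ):
  Q: 682.7 − 1(477) = 205.7
  P: 4337 − 2(477) = 3383
  R: 0 + 1(477) = 477
Total out = 4066 kmol; y_Q = 205.7 / 4066 = 0.0506.

0.0506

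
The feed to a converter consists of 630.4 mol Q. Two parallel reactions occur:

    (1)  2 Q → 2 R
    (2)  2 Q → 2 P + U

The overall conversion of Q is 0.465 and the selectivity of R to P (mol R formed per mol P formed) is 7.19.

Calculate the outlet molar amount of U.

17.9 mol

Conversion of Q: Q consumed = 0.465 × 630.4 = 293.1 mol = 2ξ₁ + 2ξ₂.
Selectivity: 2ξ₁ / (2ξ₂) = 7.19 → ξ₁ = 7.19 ξ₂.
Substitute: (2·7.19 + 2) ξ₂ = 293.1 → ξ₂ = 17.9 mol, ξ₁ = 128.7 mol.
Outlet amounts (n = n₀ + Σ ν·ξ):
  Q: 630.4 − 2(128.7) − 2(17.9) = 337.3
  R: 0 + 2(128.7) = 257.3
  P: 0 + 2(17.9) = 35.79
  U: 0 + 1(17.9) = 17.9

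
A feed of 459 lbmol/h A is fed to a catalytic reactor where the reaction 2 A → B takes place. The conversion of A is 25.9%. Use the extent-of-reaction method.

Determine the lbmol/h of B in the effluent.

A reacted = 0.259 × 459 = 118.9 lbmol/h; ν_A = −2, so ξ = 118.9/2 = 59.44 lbmol/h.
Outlet amounts (n = n₀ + ν ξ):
  A: 459 − 2(59.44) = 340.1
  B: 0 + 1(59.44) = 59.44

59.4 lbmol/h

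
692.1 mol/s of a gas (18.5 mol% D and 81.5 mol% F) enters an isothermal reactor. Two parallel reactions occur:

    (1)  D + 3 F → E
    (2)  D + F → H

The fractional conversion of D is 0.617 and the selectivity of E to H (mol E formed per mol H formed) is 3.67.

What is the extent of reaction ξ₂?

ξ₂ = 16.9 mol/s

Conversion of D: D consumed = 0.617 × 128 = 79 mol/s = 1ξ₁ + 1ξ₂.
Selectivity: 1ξ₁ / (1ξ₂) = 3.67 → ξ₁ = 3.67 ξ₂.
Substitute: (1·3.67 + 1) ξ₂ = 79 → ξ₂ = 16.92 mol/s, ξ₁ = 62.08 mol/s.
Outlet amounts (n = n₀ + Σ ν·ξ):
  D: 128 − 1(62.08) − 1(16.92) = 49.04
  F: 564.1 − 3(62.08) − 1(16.92) = 360.9
  E: 0 + 1(62.08) = 62.08
  H: 0 + 1(16.92) = 16.92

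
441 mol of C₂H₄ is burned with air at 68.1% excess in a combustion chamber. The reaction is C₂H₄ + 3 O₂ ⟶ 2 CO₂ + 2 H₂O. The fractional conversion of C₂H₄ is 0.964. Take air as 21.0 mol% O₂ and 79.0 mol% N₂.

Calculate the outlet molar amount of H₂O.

Stoichiometric O₂ = 3 × 441 = 1323 mol; O₂ fed = 1323 × 1.681 = 2224 mol.
N₂ fed = 2224 × 79/21 = 8366 mol.
Fuel reacted = 0.964 × 441 → ξ = 425.1 mol.
Outlet (n = n₀ + ν ξ):
  C₂H₄: 441 − 1(425.1) = 15.88
  O₂: 2224 − 3(425.1) = 948.6
  N₂: 8366 (inert)
  CO₂: 0 + 2(425.1) = 850.2
  H₂O: 0 + 2(425.1) = 850.2

850 mol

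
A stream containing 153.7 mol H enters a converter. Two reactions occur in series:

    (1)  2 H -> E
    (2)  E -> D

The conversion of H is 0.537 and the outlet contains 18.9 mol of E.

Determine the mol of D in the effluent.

22.4 mol

Conversion of H: H consumed = 2ξ₁ = 0.537 × 153.7 → ξ₁ = 41.27 mol.
E balance: n_E = 0 + 1ξ₁ − 1ξ₂ = 18.9 → ξ₂ = (1·41.27 − 18.9)/1 = 22.37 mol.
Outlet amounts (n = n₀ + Σ ν·ξ):
  H: 153.7 − 2(41.27) = 71.16
  E: 0 + 1(41.27) − 1(22.37) = 18.9
  D: 0 + 1(22.37) = 22.37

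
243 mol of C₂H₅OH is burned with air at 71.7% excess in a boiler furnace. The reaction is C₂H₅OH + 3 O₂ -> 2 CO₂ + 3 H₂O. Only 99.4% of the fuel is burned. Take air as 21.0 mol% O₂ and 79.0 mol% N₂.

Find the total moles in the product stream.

Stoichiometric O₂ = 3 × 243 = 729 mol; O₂ fed = 729 × 1.717 = 1252 mol.
N₂ fed = 1252 × 79/21 = 4709 mol.
Fuel reacted = 0.994 × 243 → ξ = 241.5 mol.
Outlet (n = n₀ + ν ξ):
  C₂H₅OH: 243 − 1(241.5) = 1.458
  O₂: 1252 − 3(241.5) = 527.1
  N₂: 4709 (inert)
  CO₂: 0 + 2(241.5) = 483.1
  H₂O: 0 + 3(241.5) = 724.6
Total out = 1.458 + 527.1 + 4709 + 483.1 + 724.6 = 6445 mol.

6440 mol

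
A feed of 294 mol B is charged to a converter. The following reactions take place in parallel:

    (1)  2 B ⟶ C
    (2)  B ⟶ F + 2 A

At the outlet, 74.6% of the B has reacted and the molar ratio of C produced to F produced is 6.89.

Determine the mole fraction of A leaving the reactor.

0.134

Conversion of B: B consumed = 0.746 × 294 = 219.3 mol = 2ξ₁ + 1ξ₂.
Selectivity: 1ξ₁ / (1ξ₂) = 6.89 → ξ₁ = 6.89 ξ₂.
Substitute: (2·6.89 + 1) ξ₂ = 219.3 → ξ₂ = 14.84 mol, ξ₁ = 102.2 mol.
Outlet amounts (n = n₀ + Σ ν·ξ):
  B: 294 − 2(102.2) − 1(14.84) = 74.68
  C: 0 + 1(102.2) = 102.2
  F: 0 + 1(14.84) = 14.84
  A: 0 + 2(14.84) = 29.68
Total out = 221.4 mol; y_A = 29.68 / 221.4 = 0.134.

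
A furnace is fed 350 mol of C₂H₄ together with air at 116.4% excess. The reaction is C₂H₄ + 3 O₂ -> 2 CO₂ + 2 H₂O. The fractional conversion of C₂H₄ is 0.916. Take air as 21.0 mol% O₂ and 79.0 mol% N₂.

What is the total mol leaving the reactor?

Stoichiometric O₂ = 3 × 350 = 1050 mol; O₂ fed = 1050 × 2.164 = 2272 mol.
N₂ fed = 2272 × 79/21 = 8548 mol.
Fuel reacted = 0.916 × 350 → ξ = 320.6 mol.
Outlet (n = n₀ + ν ξ):
  C₂H₄: 350 − 1(320.6) = 29.4
  O₂: 2272 − 3(320.6) = 1310
  N₂: 8548 (inert)
  CO₂: 0 + 2(320.6) = 641.2
  H₂O: 0 + 2(320.6) = 641.2
Total out = 29.4 + 1310 + 8548 + 641.2 + 641.2 = 11170 mol.

11200 mol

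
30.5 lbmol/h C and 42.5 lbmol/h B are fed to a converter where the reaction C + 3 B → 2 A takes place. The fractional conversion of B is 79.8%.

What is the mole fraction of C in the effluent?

B reacted = 0.798 × 42.5 = 33.91 lbmol/h; ν_B = −3, so ξ = 33.91/3 = 11.3 lbmol/h.
Outlet amounts (n = n₀ + ν ξ):
  C: 30.5 − 1(11.3) = 19.2
  B: 42.5 − 3(11.3) = 8.585
  A: 0 + 2(11.3) = 22.61
Total out = 50.39 lbmol/h; y_C = 19.2 / 50.39 = 0.3809.

0.381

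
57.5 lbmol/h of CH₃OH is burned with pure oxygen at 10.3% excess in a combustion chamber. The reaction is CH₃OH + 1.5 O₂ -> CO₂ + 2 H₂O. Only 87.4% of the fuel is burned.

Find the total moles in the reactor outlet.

Stoichiometric O₂ = 1.5 × 57.5 = 86.25 lbmol/h; O₂ fed = 86.25 × 1.103 = 95.13 lbmol/h.
Fuel reacted = 0.874 × 57.5 → ξ = 50.26 lbmol/h.
Outlet (n = n₀ + ν ξ):
  CH₃OH: 57.5 − 1(50.26) = 7.245
  O₂: 95.13 − 1.5(50.26) = 19.75
  CO₂: 0 + 1(50.26) = 50.26
  H₂O: 0 + 2(50.26) = 100.5
Total out = 7.245 + 19.75 + 50.26 + 100.5 = 177.8 lbmol/h.

178 lbmol/h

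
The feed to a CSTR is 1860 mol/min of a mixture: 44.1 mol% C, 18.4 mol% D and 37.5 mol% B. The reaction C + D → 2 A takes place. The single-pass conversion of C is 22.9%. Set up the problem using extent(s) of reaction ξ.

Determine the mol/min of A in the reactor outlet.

C reacted = 0.229 × 820.3 = 187.8 mol/min; ν_C = −1, so ξ = 187.8/1 = 187.8 mol/min.
Outlet amounts (n = n₀ + ν ξ):
  C: 820.3 − 1(187.8) = 632.4
  D: 342.2 − 1(187.8) = 154.4
  A: 0 + 2(187.8) = 375.7
  B: 697.5 (inert)

376 mol/min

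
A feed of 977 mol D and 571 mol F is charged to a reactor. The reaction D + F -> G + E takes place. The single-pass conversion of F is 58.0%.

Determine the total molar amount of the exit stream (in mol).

1550 mol

F reacted = 0.58 × 571 = 331.2 mol; ν_F = −1, so ξ = 331.2/1 = 331.2 mol.
Outlet amounts (n = n₀ + ν ξ):
  D: 977 − 1(331.2) = 645.8
  F: 571 − 1(331.2) = 239.8
  G: 0 + 1(331.2) = 331.2
  E: 0 + 1(331.2) = 331.2
Total out = 645.8 + 239.8 + 331.2 + 331.2 = 1548 mol.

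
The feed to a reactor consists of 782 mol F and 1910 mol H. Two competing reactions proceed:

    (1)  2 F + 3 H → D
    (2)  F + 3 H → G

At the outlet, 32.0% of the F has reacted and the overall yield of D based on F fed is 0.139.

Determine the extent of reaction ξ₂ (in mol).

ξ₂ = 32.8 mol

Yield of D: 1ξ₁ / 782 = 0.139 → ξ₁ = 108.7 mol.
Conversion of F: 2ξ₁ + 1ξ₂ = 0.32 × 782 = 250.2 → ξ₂ = 32.84 mol.
Outlet amounts (n = n₀ + Σ ν·ξ):
  F: 782 − 2(108.7) − 1(32.84) = 531.8
  H: 1910 − 3(108.7) − 3(32.84) = 1485
  D: 0 + 1(108.7) = 108.7
  G: 0 + 1(32.84) = 32.84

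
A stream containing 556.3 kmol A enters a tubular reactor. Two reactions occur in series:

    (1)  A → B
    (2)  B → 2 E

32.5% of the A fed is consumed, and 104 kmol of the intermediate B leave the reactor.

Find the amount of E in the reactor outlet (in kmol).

Conversion of A: A consumed = 1ξ₁ = 0.325 × 556.3 → ξ₁ = 180.8 kmol.
B balance: n_B = 0 + 1ξ₁ − 1ξ₂ = 104 → ξ₂ = (1·180.8 − 104)/1 = 76.8 kmol.
Outlet amounts (n = n₀ + Σ ν·ξ):
  A: 556.3 − 1(180.8) = 375.5
  B: 0 + 1(180.8) − 1(76.8) = 104
  E: 0 + 2(76.8) = 153.6

154 kmol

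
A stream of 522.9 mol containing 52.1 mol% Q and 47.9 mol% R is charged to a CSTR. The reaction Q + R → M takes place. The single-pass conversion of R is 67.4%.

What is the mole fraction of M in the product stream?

R reacted = 0.674 × 250.5 = 168.8 mol; ν_R = −1, so ξ = 168.8/1 = 168.8 mol.
Outlet amounts (n = n₀ + ν ξ):
  Q: 272.4 − 1(168.8) = 103.6
  R: 250.5 − 1(168.8) = 81.65
  M: 0 + 1(168.8) = 168.8
Total out = 354.1 mol; y_M = 168.8 / 354.1 = 0.4768.

0.477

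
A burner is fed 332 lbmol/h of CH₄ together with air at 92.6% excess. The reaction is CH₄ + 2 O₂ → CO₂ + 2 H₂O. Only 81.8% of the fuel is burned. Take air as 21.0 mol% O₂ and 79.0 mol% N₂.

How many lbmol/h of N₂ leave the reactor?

Stoichiometric O₂ = 2 × 332 = 664 lbmol/h; O₂ fed = 664 × 1.926 = 1279 lbmol/h.
N₂ fed = 1279 × 79/21 = 4811 lbmol/h.
Fuel reacted = 0.818 × 332 → ξ = 271.6 lbmol/h.
Outlet (n = n₀ + ν ξ):
  CH₄: 332 − 1(271.6) = 60.42
  O₂: 1279 − 2(271.6) = 735.7
  N₂: 4811 (inert)
  CO₂: 0 + 1(271.6) = 271.6
  H₂O: 0 + 2(271.6) = 543.2

4810 lbmol/h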